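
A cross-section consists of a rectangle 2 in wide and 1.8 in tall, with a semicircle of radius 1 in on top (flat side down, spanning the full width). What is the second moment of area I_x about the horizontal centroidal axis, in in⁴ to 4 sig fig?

I_x ≈ 3.000 in⁴

Split into non-overlapping primitives; take the origin at the lower-left of the bounding box.
Rectangular body: 2 × 1.8, A = 3.6 in², y = 0.9 in, Ī = 0.972 in⁴.
Semicircular cap: semicircle r = 1, A = 1.5708 in², y = 2.22441 in, Ī = 0.109757 in⁴.
Centroid: ȳ = ΣA·y / ΣA = 1.30233 in.
Transfer each piece to the horizontal centroidal axis using Ī + A·d² with d = y − 1.30233:
  rectangular body: d = -0.402333 in → contributes +1.55474 in⁴
  semicircular cap: d = 0.92208 in → contributes +1.4453 in⁴
Total I = 3.00004 in⁴.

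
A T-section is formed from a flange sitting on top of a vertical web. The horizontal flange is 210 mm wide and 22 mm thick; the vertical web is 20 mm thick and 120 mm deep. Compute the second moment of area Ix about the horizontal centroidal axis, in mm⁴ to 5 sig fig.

Ix ≈ 1.1029 × 10⁷ mm⁴

Split into non-overlapping primitives; take the origin at the lower-left of the bounding box.
Flange: 210 × 22, A = 4 620 mm², y = 131 mm, Ī = 186 340 mm⁴.
Web: 20 × 120, A = 2 400 mm², y = 60 mm, Ī = 2 880 000 mm⁴.
Centroid: ȳ = ΣA·y / ΣA = 106.7265 mm.
Transfer each piece to the horizontal centroidal axis using Ī + A·d² with d = y − 106.7265:
  flange: d = 24.2735 mm → contributes +2 908 458 mm⁴
  web: d = -46.7265 mm → contributes +8 120 077 mm⁴
Total I = 11 028 535 mm⁴.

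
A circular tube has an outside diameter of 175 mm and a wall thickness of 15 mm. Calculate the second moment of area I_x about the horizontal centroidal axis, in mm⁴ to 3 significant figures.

Treat the section as a set of non-overlapping primitives; coordinates are from the bounding-box lower-left.
Outer circle: ⌀175, A = 24 053 mm², y = 87.5 mm, Ī = 46 038 598 mm⁴.
Bore (subtracted): ⌀145, A = 16 513 mm², y = 87.5 mm, Ī = 21 699 109 mm⁴.
By symmetry the centroid is at mid-height, ȳ = 87.5 mm.
All pieces are centred on the horizontal centroidal axis, so I = ΣĪ (holes subtracted) = 24 339 489 mm⁴.

I_x ≈ 2.43 × 10⁷ mm⁴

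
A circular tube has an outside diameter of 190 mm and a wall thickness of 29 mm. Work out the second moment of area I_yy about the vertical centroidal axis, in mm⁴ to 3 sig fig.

I_yy ≈ 4.91 × 10⁷ mm⁴

Decompose the section into non-overlapping parts with the origin at the bottom-left of its bounding rectangle.
Outer circle: ⌀190, A = 28 353 mm², x = 95 mm, Ī = 63 971 171 mm⁴.
Bore (subtracted): ⌀132, A = 13 685 mm², x = 95 mm, Ī = 14 902 723 mm⁴.
By symmetry the centroid is at mid-width, x̄ = 95 mm.
All pieces are centred on the vertical centroidal axis, so I = ΣĪ (holes subtracted) = 49 068 448 mm⁴.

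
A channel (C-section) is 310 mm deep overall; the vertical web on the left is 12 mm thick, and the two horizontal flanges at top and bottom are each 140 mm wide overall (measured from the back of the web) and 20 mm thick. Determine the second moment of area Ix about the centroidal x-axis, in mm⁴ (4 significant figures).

Decompose the section into non-overlapping parts with the origin at the bottom-left of its bounding rectangle.
Web: 12 × 310, A = 3 720 mm², y = 155 mm, Ī = 29 791 000 mm⁴.
Top flange (beyond web): 128 × 20, A = 2 560 mm², y = 300 mm, Ī = 85333.3 mm⁴.
Bottom flange (beyond web): 128 × 20, A = 2 560 mm², y = 10 mm, Ī = 85333.3 mm⁴.
By symmetry the centroid is at mid-height, ȳ = 155 mm.
Transfer each piece to the centroidal x-axis using Ī + A·d² with d = y − 155:
  web: d = 0 mm → contributes +29 791 000 mm⁴
  top flange (beyond web): d = 145 mm → contributes +53 909 333 mm⁴
  bottom flange (beyond web): d = -145 mm → contributes +53 909 333 mm⁴
Total I = 137 609 667 mm⁴.

Ix ≈ 1.376 × 10⁸ mm⁴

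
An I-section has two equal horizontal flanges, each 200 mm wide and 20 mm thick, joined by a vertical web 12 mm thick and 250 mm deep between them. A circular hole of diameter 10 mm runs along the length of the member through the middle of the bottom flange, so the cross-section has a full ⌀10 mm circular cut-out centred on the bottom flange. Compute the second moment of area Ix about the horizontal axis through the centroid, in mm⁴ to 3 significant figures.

Split into non-overlapping primitives; take the origin at the lower-left of the bounding box.
Bottom flange: 200 × 20, A = 4 000 mm², y = 10 mm, Ī = 133 333 mm⁴.
Web: 12 × 250, A = 3 000 mm², y = 145 mm, Ī = 15 625 000 mm⁴.
Top flange: 200 × 20, A = 4 000 mm², y = 280 mm, Ī = 133 333 mm⁴.
Hole (subtracted): ⌀10, A = 78.54 mm², y = 10 mm, Ī = 490.87 mm⁴.
Centroid: ȳ = ΣA·y / ΣA = 145.97 mm.
Transfer each piece to the horizontal axis through the centroid using Ī + A·d² with d = y − 145.97:
  bottom flange: d = -135.97 mm → contributes +74 085 599 mm⁴
  web: d = -0.97083 mm → contributes +15 627 828 mm⁴
  top flange: d = 134.03 mm → contributes +71 988 608 mm⁴
  hole: d = -135.97 mm → contributes −1 452 540 mm⁴
Total I = 160 249 494 mm⁴.

Ix ≈ 1.60 × 10⁸ mm⁴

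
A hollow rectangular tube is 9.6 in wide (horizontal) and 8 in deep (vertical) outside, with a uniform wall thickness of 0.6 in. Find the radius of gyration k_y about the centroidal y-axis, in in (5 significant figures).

Decompose the section into non-overlapping parts with the origin at the bottom-left of its bounding rectangle.
Outer rectangle: 9.6 × 8, A = 76.8 in², x = 4.8 in, Ī = 589.824 in⁴.
Inner void (subtracted): 8.4 × 6.8, A = 57.12 in², x = 4.8 in, Ī = 335.8656 in⁴.
By symmetry the centroid is at mid-width, x̄ = 4.8 in.
All pieces are centred on the centroidal y-axis, so I = ΣĪ (holes subtracted) = 253.9584 in⁴.
Radius of gyration: k = √(I/A) = √(253.9584 / 19.68) = 3.592268 in.

k_y ≈ 3.5923 in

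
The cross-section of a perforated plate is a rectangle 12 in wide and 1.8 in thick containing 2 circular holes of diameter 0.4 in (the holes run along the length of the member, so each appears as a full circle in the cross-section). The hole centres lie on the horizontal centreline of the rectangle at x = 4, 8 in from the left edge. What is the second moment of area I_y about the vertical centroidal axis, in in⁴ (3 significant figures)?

I_y ≈ 258 in⁴

Treat the section as a set of non-overlapping primitives; coordinates are from the bounding-box lower-left.
Plate: 12 × 1.8, A = 21.6 in², x = 6 in, Ī = 259.2 in⁴.
Hole 1 (subtracted): ⌀0.4, A = 0.12566 in², x = 4 in, Ī = 0.0012566 in⁴.
Hole 2 (subtracted): ⌀0.4, A = 0.12566 in², x = 8 in, Ī = 0.0012566 in⁴.
By symmetry the centroid is at mid-width, x̄ = 6 in.
Transfer each piece to the vertical centroidal axis using Ī + A·d² with d = x − 6:
  plate: d = 0 in → contributes +259.2 in⁴
  hole 1: d = -2 in → contributes −0.50391 in⁴
  hole 2: d = 2 in → contributes −0.50391 in⁴
Total I = 258.19 in⁴.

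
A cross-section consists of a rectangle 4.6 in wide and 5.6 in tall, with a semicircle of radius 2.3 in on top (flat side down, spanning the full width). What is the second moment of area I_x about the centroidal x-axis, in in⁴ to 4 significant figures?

Split into non-overlapping primitives; take the origin at the lower-left of the bounding box.
Rectangular body: 4.6 × 5.6, A = 25.76 in², y = 2.8 in, Ī = 67.3195 in⁴.
Semicircular cap: semicircle r = 2.3, A = 8.30951 in², y = 6.57615 in, Ī = 3.07145 in⁴.
Centroid: ȳ = ΣA·y / ΣA = 3.721 in.
Transfer each piece to the centroidal x-axis using Ī + A·d² with d = y − 3.721:
  rectangular body: d = -0.920998 in → contributes +89.1701 in⁴
  semicircular cap: d = 2.85515 in → contributes +70.8097 in⁴
Total I = 159.98 in⁴.

I_x ≈ 160.0 in⁴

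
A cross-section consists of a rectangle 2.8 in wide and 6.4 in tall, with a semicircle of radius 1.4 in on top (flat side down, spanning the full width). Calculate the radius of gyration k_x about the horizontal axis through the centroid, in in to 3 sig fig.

k_x ≈ 2.18 in

Break the section into simple shapes (no overlaps), measuring from the bottom-left corner of the bounding box.
Rectangular body: 2.8 × 6.4, A = 17.92 in², y = 3.2 in, Ī = 61.167 in⁴.
Semicircular cap: semicircle r = 1.4, A = 3.0788 in², y = 6.9942 in, Ī = 0.42164 in⁴.
Centroid: ȳ = ΣA·y / ΣA = 3.7563 in.
Transfer each piece to the horizontal axis through the centroid using Ī + A·d² with d = y − 3.7563:
  rectangular body: d = -0.55629 in → contributes +66.712 in⁴
  semicircular cap: d = 3.2379 in → contributes +32.699 in⁴
Total I = 99.412 in⁴.
Radius of gyration: k = √(I/A) = √(99.412 / 20.999) = 2.1758 in.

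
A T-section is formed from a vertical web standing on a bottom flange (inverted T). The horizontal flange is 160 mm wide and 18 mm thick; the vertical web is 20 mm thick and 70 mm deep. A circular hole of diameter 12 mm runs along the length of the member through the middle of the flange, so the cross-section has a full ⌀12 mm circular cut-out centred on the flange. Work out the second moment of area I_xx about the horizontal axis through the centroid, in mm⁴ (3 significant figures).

I_xx ≈ 2.45 × 10⁶ mm⁴

Break the section into simple shapes (no overlaps), measuring from the bottom-left corner of the bounding box.
Flange: 160 × 18, A = 2 880 mm², y = 9 mm, Ī = 77 760 mm⁴.
Web: 20 × 70, A = 1 400 mm², y = 53 mm, Ī = 571 667 mm⁴.
Hole (subtracted): ⌀12, A = 113.1 mm², y = 9 mm, Ī = 1017.9 mm⁴.
Centroid: ȳ = ΣA·y / ΣA = 23.783 mm.
Transfer each piece to the horizontal axis through the centroid using Ī + A·d² with d = y − 23.783:
  flange: d = -14.783 mm → contributes +707 161 mm⁴
  web: d = 29.217 mm → contributes +1 766 740 mm⁴
  hole: d = -14.783 mm → contributes −25 734 mm⁴
Total I = 2 448 166 mm⁴.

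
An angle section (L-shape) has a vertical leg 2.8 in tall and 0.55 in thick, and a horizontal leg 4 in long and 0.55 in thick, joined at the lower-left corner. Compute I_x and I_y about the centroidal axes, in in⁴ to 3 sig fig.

I_x ≈ 2.13 in⁴, I_y ≈ 5.32 in⁴

Decompose the section into non-overlapping parts with the origin at the bottom-left of its bounding rectangle.
Vertical leg: 0.55 × 2.8, A = 1.54 in², y = 1.4 in, Ī = 1.0061 in⁴.
Horizontal leg (remainder): 3.45 × 0.55, A = 1.8975 in², y = 0.275 in, Ī = 0.047833 in⁴.
Centroid: ȳ = ΣA·y / ΣA = 0.779 in.
Transfer each piece to the centroidal x-axis using Ī + A·d² with d = y − 0.779:
  vertical leg: d = 0.621 in → contributes +1.6 in⁴
  horizontal leg (remainder): d = -0.504 in → contributes +0.52983 in⁴
Total I = 2.1298 in⁴.
For the y-axis: x̄ = 1.379 in.
Repeating about the centroidal y-axis gives I_y = 5.3212 in⁴.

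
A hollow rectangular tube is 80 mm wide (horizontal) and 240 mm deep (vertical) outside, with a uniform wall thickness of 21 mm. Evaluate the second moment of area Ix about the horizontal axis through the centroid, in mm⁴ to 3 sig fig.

Break the section into simple shapes (no overlaps), measuring from the bottom-left corner of the bounding box.
Outer rectangle: 80 × 240, A = 19 200 mm², y = 120 mm, Ī = 92 160 000 mm⁴.
Inner void (subtracted): 38 × 198, A = 7 524 mm², y = 120 mm, Ī = 24 580 908 mm⁴.
By symmetry the centroid is at mid-height, ȳ = 120 mm.
All pieces are centred on the horizontal axis through the centroid, so I = ΣĪ (holes subtracted) = 67 579 092 mm⁴.

Ix ≈ 6.76 × 10⁷ mm⁴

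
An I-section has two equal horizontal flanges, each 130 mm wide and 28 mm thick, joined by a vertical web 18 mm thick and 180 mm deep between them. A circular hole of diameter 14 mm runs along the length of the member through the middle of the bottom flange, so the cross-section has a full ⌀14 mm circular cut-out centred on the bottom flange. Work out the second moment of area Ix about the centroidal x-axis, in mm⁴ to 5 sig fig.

Split into non-overlapping primitives; take the origin at the lower-left of the bounding box.
Bottom flange: 130 × 28, A = 3 640 mm², y = 14 mm, Ī = 237813.3 mm⁴.
Web: 18 × 180, A = 3 240 mm², y = 118 mm, Ī = 8 748 000 mm⁴.
Top flange: 130 × 28, A = 3 640 mm², y = 222 mm, Ī = 237813.3 mm⁴.
Hole (subtracted): ⌀14, A = 153.938 mm², y = 14 mm, Ī = 1885.741 mm⁴.
Centroid: ȳ = ΣA·y / ΣA = 119.5444 mm.
Transfer each piece to the centroidal x-axis using Ī + A·d² with d = y − 119.5444:
  bottom flange: d = -105.5444 mm → contributes +40 786 047 mm⁴
  web: d = -1.54442 mm → contributes +8 755 728 mm⁴
  top flange: d = 102.4556 mm → contributes +38 447 424 mm⁴
  hole: d = -105.5444 mm → contributes −1 716 698 mm⁴
Total I = 86 272 502 mm⁴.

Ix ≈ 8.6273 × 10⁷ mm⁴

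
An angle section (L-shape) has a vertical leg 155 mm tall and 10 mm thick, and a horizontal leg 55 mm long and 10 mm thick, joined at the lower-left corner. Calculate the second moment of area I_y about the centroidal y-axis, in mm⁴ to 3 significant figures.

Decompose the section into non-overlapping parts with the origin at the bottom-left of its bounding rectangle.
Vertical leg: 10 × 155, A = 1 550 mm², x = 5 mm, Ī = 12 917 mm⁴.
Horizontal leg (remainder): 45 × 10, A = 450 mm², x = 32.5 mm, Ī = 75 938 mm⁴.
Centroid: x̄ = ΣA·x / ΣA = 11.188 mm.
Transfer each piece to the centroidal y-axis using Ī + A·d² with d = x − 11.188:
  vertical leg: d = -6.1875 mm → contributes +72 259 mm⁴
  horizontal leg (remainder): d = 21.313 mm → contributes +280 338 mm⁴
Total I = 352 596 mm⁴.

I_y ≈ 3.53 × 10⁵ mm⁴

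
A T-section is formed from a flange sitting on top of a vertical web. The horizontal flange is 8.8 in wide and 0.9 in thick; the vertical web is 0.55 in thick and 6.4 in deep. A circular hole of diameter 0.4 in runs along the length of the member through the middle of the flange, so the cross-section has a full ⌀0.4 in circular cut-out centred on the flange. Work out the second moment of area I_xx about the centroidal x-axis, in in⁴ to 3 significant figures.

I_xx ≈ 44.9 in⁴

Decompose the section into non-overlapping parts with the origin at the bottom-left of its bounding rectangle.
Flange: 8.8 × 0.9, A = 7.92 in², y = 6.85 in, Ī = 0.5346 in⁴.
Web: 0.55 × 6.4, A = 3.52 in², y = 3.2 in, Ī = 12.015 in⁴.
Hole (subtracted): ⌀0.4, A = 0.12566 in², y = 6.85 in, Ī = 0.0012566 in⁴.
Centroid: ȳ = ΣA·y / ΣA = 5.7144 in.
Transfer each piece to the centroidal x-axis using Ī + A·d² with d = y − 5.7144:
  flange: d = 1.1356 in → contributes +10.747 in⁴
  web: d = -2.5144 in → contributes +34.27 in⁴
  hole: d = 1.1356 in → contributes −0.1633 in⁴
Total I = 44.854 in⁴.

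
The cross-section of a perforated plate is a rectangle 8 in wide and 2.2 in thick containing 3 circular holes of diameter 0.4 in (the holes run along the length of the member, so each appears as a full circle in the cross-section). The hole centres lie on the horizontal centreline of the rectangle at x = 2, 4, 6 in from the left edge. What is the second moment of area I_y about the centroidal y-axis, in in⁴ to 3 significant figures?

Decompose the section into non-overlapping parts with the origin at the bottom-left of its bounding rectangle.
Plate: 8 × 2.2, A = 17.6 in², x = 4 in, Ī = 93.867 in⁴.
Hole 1 (subtracted): ⌀0.4, A = 0.12566 in², x = 2 in, Ī = 0.0012566 in⁴.
Hole 2 (subtracted): ⌀0.4, A = 0.12566 in², x = 4 in, Ī = 0.0012566 in⁴.
Hole 3 (subtracted): ⌀0.4, A = 0.12566 in², x = 6 in, Ī = 0.0012566 in⁴.
By symmetry the centroid is at mid-width, x̄ = 4 in.
Transfer each piece to the centroidal y-axis using Ī + A·d² with d = x − 4:
  plate: d = 0 in → contributes +93.867 in⁴
  hole 1: d = -2 in → contributes −0.50391 in⁴
  hole 2: d = 0 in → contributes −0.0012566 in⁴
  hole 3: d = 2 in → contributes −0.50391 in⁴
Total I = 92.858 in⁴.

I_y ≈ 92.9 in⁴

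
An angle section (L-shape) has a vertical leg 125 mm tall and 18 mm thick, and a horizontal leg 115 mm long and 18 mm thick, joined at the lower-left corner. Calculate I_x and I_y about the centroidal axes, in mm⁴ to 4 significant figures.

I_x ≈ 5.791 × 10⁶ mm⁴, I_y ≈ 4.680 × 10⁶ mm⁴

Break the section into simple shapes (no overlaps), measuring from the bottom-left corner of the bounding box.
Vertical leg: 18 × 125, A = 2 250 mm², y = 62.5 mm, Ī = 2 929 688 mm⁴.
Horizontal leg (remainder): 97 × 18, A = 1 746 mm², y = 9 mm, Ī = 47 142 mm⁴.
Centroid: ȳ = ΣA·y / ΣA = 39.1239 mm.
Transfer each piece to the centroidal x-axis using Ī + A·d² with d = y − 39.1239:
  vertical leg: d = 23.3761 mm → contributes +4 159 185 mm⁴
  horizontal leg (remainder): d = -30.1239 mm → contributes +1 631 546 mm⁴
Total I = 5 790 731 mm⁴.
For the y-axis: x̄ = 34.1239 mm.
Repeating about the centroidal y-axis gives I_y = 4 680 161 mm⁴.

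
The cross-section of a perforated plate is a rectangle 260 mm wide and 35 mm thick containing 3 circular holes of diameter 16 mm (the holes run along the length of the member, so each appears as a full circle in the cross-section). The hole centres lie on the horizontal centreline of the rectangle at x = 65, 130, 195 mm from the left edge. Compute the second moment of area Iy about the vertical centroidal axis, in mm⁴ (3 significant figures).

Decompose the section into non-overlapping parts with the origin at the bottom-left of its bounding rectangle.
Plate: 260 × 35, A = 9 100 mm², x = 130 mm, Ī = 51 263 333 mm⁴.
Hole 1 (subtracted): ⌀16, A = 201.06 mm², x = 65 mm, Ī = 3 217 mm⁴.
Hole 2 (subtracted): ⌀16, A = 201.06 mm², x = 130 mm, Ī = 3 217 mm⁴.
Hole 3 (subtracted): ⌀16, A = 201.06 mm², x = 195 mm, Ī = 3 217 mm⁴.
By symmetry the centroid is at mid-width, x̄ = 130 mm.
Transfer each piece to the vertical centroidal axis using Ī + A·d² with d = x − 130:
  plate: d = 0 mm → contributes +51 263 333 mm⁴
  hole 1: d = -65 mm → contributes −852 704 mm⁴
  hole 2: d = 0 mm → contributes −3 217 mm⁴
  hole 3: d = 65 mm → contributes −852 704 mm⁴
Total I = 49 554 709 mm⁴.

Iy ≈ 4.96 × 10⁷ mm⁴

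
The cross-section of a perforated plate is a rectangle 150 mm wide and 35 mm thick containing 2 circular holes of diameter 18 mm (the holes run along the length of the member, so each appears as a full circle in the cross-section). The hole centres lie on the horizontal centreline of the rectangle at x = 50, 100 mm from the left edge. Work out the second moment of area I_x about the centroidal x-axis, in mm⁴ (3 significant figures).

Treat the section as a set of non-overlapping primitives; coordinates are from the bounding-box lower-left.
Plate: 150 × 35, A = 5 250 mm², y = 17.5 mm, Ī = 535 938 mm⁴.
Hole 1 (subtracted): ⌀18, A = 254.47 mm², y = 17.5 mm, Ī = 5 153 mm⁴.
Hole 2 (subtracted): ⌀18, A = 254.47 mm², y = 17.5 mm, Ī = 5 153 mm⁴.
By symmetry the centroid is at mid-height, ȳ = 17.5 mm.
All pieces are centred on the centroidal x-axis, so I = ΣĪ (holes subtracted) = 525 632 mm⁴.

I_x ≈ 5.26 × 10⁵ mm⁴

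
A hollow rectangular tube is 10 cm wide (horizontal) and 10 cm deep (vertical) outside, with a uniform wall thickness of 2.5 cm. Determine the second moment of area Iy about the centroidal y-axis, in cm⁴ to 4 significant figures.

Decompose the section into non-overlapping parts with the origin at the bottom-left of its bounding rectangle.
Outer rectangle: 10 × 10, A = 100 cm², x = 5 cm, Ī = 833.333 cm⁴.
Inner void (subtracted): 5 × 5, A = 25 cm², x = 5 cm, Ī = 52.0833 cm⁴.
By symmetry the centroid is at mid-width, x̄ = 5 cm.
All pieces are centred on the centroidal y-axis, so I = ΣĪ (holes subtracted) = 781.25 cm⁴.

Iy ≈ 781.3 cm⁴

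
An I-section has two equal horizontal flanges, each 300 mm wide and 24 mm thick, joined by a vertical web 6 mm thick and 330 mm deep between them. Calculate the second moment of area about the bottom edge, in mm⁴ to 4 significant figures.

Split into non-overlapping primitives; take the origin at the lower-left of the bounding box.
Bottom flange: 300 × 24, A = 7 200 mm², y = 12 mm, Ī = 345 600 mm⁴.
Web: 6 × 330, A = 1 980 mm², y = 189 mm, Ī = 17 968 500 mm⁴.
Top flange: 300 × 24, A = 7 200 mm², y = 366 mm, Ī = 345 600 mm⁴.
Transfer each piece to the base of the section using Ī + A·d² with d = y − 0:
  bottom flange: d = 12 mm → contributes +1 382 400 mm⁴
  web: d = 189 mm → contributes +88 696 080 mm⁴
  top flange: d = 366 mm → contributes +964 828 800 mm⁴
Total I = 1 054 907 280 mm⁴.

I_base ≈ 1.055 × 10⁹ mm⁴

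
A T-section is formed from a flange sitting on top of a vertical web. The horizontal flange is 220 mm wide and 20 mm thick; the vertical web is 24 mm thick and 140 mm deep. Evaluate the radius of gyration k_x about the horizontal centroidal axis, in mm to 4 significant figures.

k_x ≈ 47.93 mm

Split into non-overlapping primitives; take the origin at the lower-left of the bounding box.
Flange: 220 × 20, A = 4 400 mm², y = 150 mm, Ī = 146 667 mm⁴.
Web: 24 × 140, A = 3 360 mm², y = 70 mm, Ī = 5 488 000 mm⁴.
Centroid: ȳ = ΣA·y / ΣA = 115.361 mm.
Transfer each piece to the horizontal centroidal axis using Ī + A·d² with d = y − 115.361:
  flange: d = 34.6392 mm → contributes +5 426 106 mm⁴
  web: d = -45.3608 mm → contributes +12 401 551 mm⁴
Total I = 17 827 656 mm⁴.
Radius of gyration: k = √(I/A) = √(17 827 656 / 7 760) = 47.931 mm.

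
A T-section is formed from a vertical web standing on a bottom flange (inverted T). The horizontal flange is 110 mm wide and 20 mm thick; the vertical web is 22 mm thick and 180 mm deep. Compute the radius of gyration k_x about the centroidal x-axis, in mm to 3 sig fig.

Split into non-overlapping primitives; take the origin at the lower-left of the bounding box.
Flange: 110 × 20, A = 2 200 mm², y = 10 mm, Ī = 73 333 mm⁴.
Web: 22 × 180, A = 3 960 mm², y = 110 mm, Ī = 10 692 000 mm⁴.
Centroid: ȳ = ΣA·y / ΣA = 74.286 mm.
Transfer each piece to the centroidal x-axis using Ī + A·d² with d = y − 74.286:
  flange: d = -64.286 mm → contributes +9 165 170 mm⁴
  web: d = 35.714 mm → contributes +15 743 020 mm⁴
Total I = 24 908 190 mm⁴.
Radius of gyration: k = √(I/A) = √(24 908 190 / 6 160) = 63.589 mm.

k_x ≈ 63.6 mm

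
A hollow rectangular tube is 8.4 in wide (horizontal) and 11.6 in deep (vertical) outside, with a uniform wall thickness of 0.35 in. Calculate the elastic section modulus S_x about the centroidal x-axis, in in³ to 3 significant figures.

Break the section into simple shapes (no overlaps), measuring from the bottom-left corner of the bounding box.
Outer rectangle: 8.4 × 11.6, A = 97.44 in², y = 5.8 in, Ī = 1092.6 in⁴.
Inner void (subtracted): 7.7 × 10.9, A = 83.93 in², y = 5.8 in, Ī = 830.98 in⁴.
By symmetry the centroid is at mid-height, ȳ = 5.8 in.
All pieces are centred on the centroidal x-axis, so I = ΣĪ (holes subtracted) = 261.65 in⁴.
Extreme fibre distance c = 5.8 in; S = I/c = 45.112 in³.

S_x ≈ 45.1 in³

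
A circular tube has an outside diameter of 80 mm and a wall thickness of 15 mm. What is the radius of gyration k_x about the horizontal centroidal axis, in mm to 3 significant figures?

k_x ≈ 23.6 mm

Split into non-overlapping primitives; take the origin at the lower-left of the bounding box.
Outer circle: ⌀80, A = 5026.5 mm², y = 40 mm, Ī = 2 010 619 mm⁴.
Bore (subtracted): ⌀50, A = 1963.5 mm², y = 40 mm, Ī = 306 796 mm⁴.
By symmetry the centroid is at mid-height, ȳ = 40 mm.
All pieces are centred on the horizontal centroidal axis, so I = ΣĪ (holes subtracted) = 1 703 823 mm⁴.
Radius of gyration: k = √(I/A) = √(1 703 823 / 3063.1) = 23.585 mm.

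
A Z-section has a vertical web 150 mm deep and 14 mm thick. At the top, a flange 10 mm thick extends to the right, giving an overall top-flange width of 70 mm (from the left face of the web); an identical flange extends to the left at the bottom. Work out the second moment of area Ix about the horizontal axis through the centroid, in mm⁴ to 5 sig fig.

Break the section into simple shapes (no overlaps), measuring from the bottom-left corner of the bounding box.
Web: 14 × 150, A = 2 100 mm², y = 75 mm, Ī = 3 937 500 mm⁴.
Top flange (beyond web): 56 × 10, A = 560 mm², y = 145 mm, Ī = 4666.667 mm⁴.
Bottom flange (beyond web): 56 × 10, A = 560 mm², y = 5 mm, Ī = 4666.667 mm⁴.
Centroid: ȳ = ΣA·y / ΣA = 75 mm.
Transfer each piece to the horizontal axis through the centroid using Ī + A·d² with d = y − 75:
  web: d = 0 mm → contributes +3 937 500 mm⁴
  top flange (beyond web): d = 70 mm → contributes +2 748 667 mm⁴
  bottom flange (beyond web): d = -70 mm → contributes +2 748 667 mm⁴
Total I = 9 434 833 mm⁴.

Ix ≈ 9.4348 × 10⁶ mm⁴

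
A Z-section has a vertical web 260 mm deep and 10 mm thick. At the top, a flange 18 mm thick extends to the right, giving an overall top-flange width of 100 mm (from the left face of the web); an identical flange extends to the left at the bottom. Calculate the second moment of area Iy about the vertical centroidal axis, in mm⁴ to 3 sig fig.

Iy ≈ 1.03 × 10⁷ mm⁴

Break the section into simple shapes (no overlaps), measuring from the bottom-left corner of the bounding box.
Web: 10 × 260, A = 2 600 mm², x = 95 mm, Ī = 21 667 mm⁴.
Top flange (beyond web): 90 × 18, A = 1 620 mm², x = 145 mm, Ī = 1 093 500 mm⁴.
Bottom flange (beyond web): 90 × 18, A = 1 620 mm², x = 45 mm, Ī = 1 093 500 mm⁴.
Centroid: x̄ = ΣA·x / ΣA = 95 mm.
Transfer each piece to the vertical centroidal axis using Ī + A·d² with d = x − 95:
  web: d = 0 mm → contributes +21 667 mm⁴
  top flange (beyond web): d = 50 mm → contributes +5 143 500 mm⁴
  bottom flange (beyond web): d = -50 mm → contributes +5 143 500 mm⁴
Total I = 10 308 667 mm⁴.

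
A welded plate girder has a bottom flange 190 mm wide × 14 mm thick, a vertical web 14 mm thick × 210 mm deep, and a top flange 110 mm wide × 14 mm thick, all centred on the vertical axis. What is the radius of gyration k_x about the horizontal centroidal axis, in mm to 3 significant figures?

k_x ≈ 92.7 mm

Treat the section as a set of non-overlapping primitives; coordinates are from the bounding-box lower-left.
Bottom plate: 190 × 14, A = 2 660 mm², y = 7 mm, Ī = 43 447 mm⁴.
Web plate: 14 × 210, A = 2 940 mm², y = 119 mm, Ī = 10 804 500 mm⁴.
Top plate: 110 × 14, A = 1 540 mm², y = 231 mm, Ī = 25 153 mm⁴.
Centroid: ȳ = ΣA·y / ΣA = 101.43 mm.
Transfer each piece to the horizontal centroidal axis using Ī + A·d² with d = y − 101.43:
  bottom plate: d = -94.431 mm → contributes +23 763 422 mm⁴
  web plate: d = 17.569 mm → contributes +11 711 951 mm⁴
  top plate: d = 129.57 mm → contributes +25 878 718 mm⁴
Total I = 61 354 091 mm⁴.
Radius of gyration: k = √(I/A) = √(61 354 091 / 7 140) = 92.698 mm.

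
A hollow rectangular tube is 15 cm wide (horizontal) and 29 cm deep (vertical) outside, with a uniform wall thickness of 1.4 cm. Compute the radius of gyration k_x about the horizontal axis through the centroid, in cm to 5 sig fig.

Split into non-overlapping primitives; take the origin at the lower-left of the bounding box.
Outer rectangle: 15 × 29, A = 435 cm², y = 14.5 cm, Ī = 30486.25 cm⁴.
Inner void (subtracted): 12.2 × 26.2, A = 319.64 cm², y = 14.5 cm, Ī = 18284.47 cm⁴.
By symmetry the centroid is at mid-height, ȳ = 14.5 cm.
All pieces are centred on the horizontal axis through the centroid, so I = ΣĪ (holes subtracted) = 12201.78 cm⁴.
Radius of gyration: k = √(I/A) = √(12201.78 / 115.36) = 10.28452 cm.

k_x ≈ 10.285 cm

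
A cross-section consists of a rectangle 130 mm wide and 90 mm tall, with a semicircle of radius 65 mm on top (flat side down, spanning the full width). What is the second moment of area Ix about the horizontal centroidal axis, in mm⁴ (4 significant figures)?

Ix ≈ 3.217 × 10⁷ mm⁴

Treat the section as a set of non-overlapping primitives; coordinates are from the bounding-box lower-left.
Rectangular body: 130 × 90, A = 11 700 mm², y = 45 mm, Ī = 7 897 500 mm⁴.
Semicircular cap: semicircle r = 65, A = 6636.61 mm², y = 117.587 mm, Ī = 1 959 230 mm⁴.
Centroid: ȳ = ΣA·y / ΣA = 71.2715 mm.
Transfer each piece to the horizontal centroidal axis using Ī + A·d² with d = y − 71.2715:
  rectangular body: d = -26.2715 mm → contributes +15 972 764 mm⁴
  semicircular cap: d = 46.3153 mm → contributes +16 195 493 mm⁴
Total I = 32 168 257 mm⁴.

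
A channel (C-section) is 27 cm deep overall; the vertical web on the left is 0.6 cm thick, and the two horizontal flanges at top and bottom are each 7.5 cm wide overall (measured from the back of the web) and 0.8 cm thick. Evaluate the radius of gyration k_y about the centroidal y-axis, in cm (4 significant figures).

k_y ≈ 2.239 cm

Break the section into simple shapes (no overlaps), measuring from the bottom-left corner of the bounding box.
Web: 0.6 × 27, A = 16.2 cm², x = 0.3 cm, Ī = 0.486 cm⁴.
Top flange (beyond web): 6.9 × 0.8, A = 5.52 cm², x = 4.05 cm, Ī = 21.9006 cm⁴.
Bottom flange (beyond web): 6.9 × 0.8, A = 5.52 cm², x = 4.05 cm, Ī = 21.9006 cm⁴.
Centroid: x̄ = ΣA·x / ΣA = 1.81982 cm.
Transfer each piece to the centroidal y-axis using Ī + A·d² with d = x − 1.81982:
  web: d = -1.51982 cm → contributes +37.9058 cm⁴
  top flange (beyond web): d = 2.23018 cm → contributes +49.3553 cm⁴
  bottom flange (beyond web): d = 2.23018 cm → contributes +49.3553 cm⁴
Total I = 136.616 cm⁴.
Radius of gyration: k = √(I/A) = √(136.616 / 27.24) = 2.23948 cm.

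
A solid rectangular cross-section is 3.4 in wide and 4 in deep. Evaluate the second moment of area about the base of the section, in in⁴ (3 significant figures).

I_base ≈ 72.5 in⁴

The section: 3.4 × 4, A = 13.6 in², y = 2 in, Ī = 18.133 in⁴.
Transfer it to a horizontal axis along the bottom face using Ī + A·d² with d = y − 0:
  the section: d = 2 in → contributes +72.533 in⁴
Total I = 72.533 in⁴.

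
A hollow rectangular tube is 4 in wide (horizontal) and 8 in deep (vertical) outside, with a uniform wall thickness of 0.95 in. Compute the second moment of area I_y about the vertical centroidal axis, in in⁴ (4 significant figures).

I_y ≈ 37.96 in⁴

Split into non-overlapping primitives; take the origin at the lower-left of the bounding box.
Outer rectangle: 4 × 8, A = 32 in², x = 2 in, Ī = 42.6667 in⁴.
Inner void (subtracted): 2.1 × 6.1, A = 12.81 in², x = 2 in, Ī = 4.70768 in⁴.
By symmetry the centroid is at mid-width, x̄ = 2 in.
All pieces are centred on the vertical centroidal axis, so I = ΣĪ (holes subtracted) = 37.959 in⁴.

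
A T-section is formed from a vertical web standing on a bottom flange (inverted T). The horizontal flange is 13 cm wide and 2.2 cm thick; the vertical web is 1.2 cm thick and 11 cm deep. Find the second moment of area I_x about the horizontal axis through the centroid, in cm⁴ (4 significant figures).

I_x ≈ 538.1 cm⁴

Treat the section as a set of non-overlapping primitives; coordinates are from the bounding-box lower-left.
Flange: 13 × 2.2, A = 28.6 cm², y = 1.1 cm, Ī = 11.5353 cm⁴.
Web: 1.2 × 11, A = 13.2 cm², y = 7.7 cm, Ī = 133.1 cm⁴.
Centroid: ȳ = ΣA·y / ΣA = 3.18421 cm.
Transfer each piece to the horizontal axis through the centroid using Ī + A·d² with d = y − 3.18421:
  flange: d = -2.08421 cm → contributes +135.772 cm⁴
  web: d = 4.51579 cm → contributes +402.279 cm⁴
Total I = 538.051 cm⁴.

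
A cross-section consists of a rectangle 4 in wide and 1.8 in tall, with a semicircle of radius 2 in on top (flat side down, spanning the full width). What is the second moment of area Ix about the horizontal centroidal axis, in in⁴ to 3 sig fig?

Split into non-overlapping primitives; take the origin at the lower-left of the bounding box.
Rectangular body: 4 × 1.8, A = 7.2 in², y = 0.9 in, Ī = 1.944 in⁴.
Semicircular cap: semicircle r = 2, A = 6.2832 in², y = 2.6488 in, Ī = 1.7561 in⁴.
Centroid: ȳ = ΣA·y / ΣA = 1.715 in.
Transfer each piece to the horizontal centroidal axis using Ī + A·d² with d = y − 1.715:
  rectangular body: d = -0.81496 in → contributes +6.7259 in⁴
  semicircular cap: d = 0.93387 in → contributes +7.2358 in⁴
Total I = 13.962 in⁴.

Ix ≈ 14.0 in⁴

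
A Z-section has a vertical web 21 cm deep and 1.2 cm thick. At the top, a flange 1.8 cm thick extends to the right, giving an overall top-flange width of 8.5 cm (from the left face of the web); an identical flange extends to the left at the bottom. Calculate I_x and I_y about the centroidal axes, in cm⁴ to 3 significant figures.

I_x ≈ 3360 cm⁴, I_y ≈ 594 cm⁴

Break the section into simple shapes (no overlaps), measuring from the bottom-left corner of the bounding box.
Web: 1.2 × 21, A = 25.2 cm², y = 10.5 cm, Ī = 926.1 cm⁴.
Top flange (beyond web): 7.3 × 1.8, A = 13.14 cm², y = 20.1 cm, Ī = 3.5478 cm⁴.
Bottom flange (beyond web): 7.3 × 1.8, A = 13.14 cm², y = 0.9 cm, Ī = 3.5478 cm⁴.
Centroid: ȳ = ΣA·y / ΣA = 10.5 cm.
Transfer each piece to the centroidal x-axis using Ī + A·d² with d = y − 10.5:
  web: d = 0 cm → contributes +926.1 cm⁴
  top flange (beyond web): d = 9.6 cm → contributes +1214.5 cm⁴
  bottom flange (beyond web): d = -9.6 cm → contributes +1214.5 cm⁴
Total I = 3355.2 cm⁴.
For the y-axis: x̄ = 7.9 cm.
Repeating about the centroidal y-axis gives I_y = 594.41 cm⁴.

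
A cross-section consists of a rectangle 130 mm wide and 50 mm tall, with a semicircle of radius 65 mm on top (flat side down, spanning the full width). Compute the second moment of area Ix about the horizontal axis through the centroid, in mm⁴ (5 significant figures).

Treat the section as a set of non-overlapping primitives; coordinates are from the bounding-box lower-left.
Rectangular body: 130 × 50, A = 6 500 mm², y = 25 mm, Ī = 1 354 167 mm⁴.
Semicircular cap: semicircle r = 65, A = 6636.614 mm², y = 77.58686 mm, Ī = 1 959 230 mm⁴.
Centroid: ȳ = ΣA·y / ΣA = 51.56687 mm.
Transfer each piece to the horizontal axis through the centroid using Ī + A·d² with d = y − 51.56687:
  rectangular body: d = -26.56687 mm → contributes +5 941 857 mm⁴
  semicircular cap: d = 26.01999 mm → contributes +6 452 483 mm⁴
Total I = 12 394 339 mm⁴.

Ix ≈ 1.2394 × 10⁷ mm⁴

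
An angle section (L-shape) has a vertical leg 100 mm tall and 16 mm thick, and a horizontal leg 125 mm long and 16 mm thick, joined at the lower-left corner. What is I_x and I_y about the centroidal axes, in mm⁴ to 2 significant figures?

I_x ≈ 2.8 × 10⁶ mm⁴, I_y ≈ 5.0 × 10⁶ mm⁴

Break the section into simple shapes (no overlaps), measuring from the bottom-left corner of the bounding box.
Vertical leg: 16 × 100, A = 1 600 mm², y = 50 mm, Ī = 1 333 333 mm⁴.
Horizontal leg (remainder): 109 × 16, A = 1 744 mm², y = 8 mm, Ī = 37 205 mm⁴.
Centroid: ȳ = ΣA·y / ΣA = 28.1 mm.
Transfer each piece to the centroidal x-axis using Ī + A·d² with d = y − 28.1:
  vertical leg: d = 21.9 mm → contributes +2 101 011 mm⁴
  horizontal leg (remainder): d = -20.1 mm → contributes +741 497 mm⁴
Total I = 2 842 508 mm⁴.
For the y-axis: x̄ = 40.6 mm.
Repeating about the centroidal y-axis gives I_y = 5 020 408 mm⁴.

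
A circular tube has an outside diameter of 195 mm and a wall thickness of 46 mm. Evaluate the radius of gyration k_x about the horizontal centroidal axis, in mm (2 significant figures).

k_x ≈ 55 mm

Decompose the section into non-overlapping parts with the origin at the bottom-left of its bounding rectangle.
Outer circle: ⌀195, A = 29 865 mm², y = 97.5 mm, Ī = 70 975 481 mm⁴.
Bore (subtracted): ⌀103, A = 8 332 mm², y = 97.5 mm, Ī = 5 524 828 mm⁴.
By symmetry the centroid is at mid-height, ȳ = 97.5 mm.
All pieces are centred on the horizontal centroidal axis, so I = ΣĪ (holes subtracted) = 65 450 653 mm⁴.
Radius of gyration: k = √(I/A) = √(65 450 653 / 21 532) = 55.13 mm.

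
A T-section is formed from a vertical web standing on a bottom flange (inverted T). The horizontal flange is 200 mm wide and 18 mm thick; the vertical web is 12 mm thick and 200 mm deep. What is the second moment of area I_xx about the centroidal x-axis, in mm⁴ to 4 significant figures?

Break the section into simple shapes (no overlaps), measuring from the bottom-left corner of the bounding box.
Flange: 200 × 18, A = 3 600 mm², y = 9 mm, Ī = 97 200 mm⁴.
Web: 12 × 200, A = 2 400 mm², y = 118 mm, Ī = 8 000 000 mm⁴.
Centroid: ȳ = ΣA·y / ΣA = 52.6 mm.
Transfer each piece to the centroidal x-axis using Ī + A·d² with d = y − 52.6:
  flange: d = -43.6 mm → contributes +6 940 656 mm⁴
  web: d = 65.4 mm → contributes +18 265 184 mm⁴
Total I = 25 205 840 mm⁴.

I_xx ≈ 2.521 × 10⁷ mm⁴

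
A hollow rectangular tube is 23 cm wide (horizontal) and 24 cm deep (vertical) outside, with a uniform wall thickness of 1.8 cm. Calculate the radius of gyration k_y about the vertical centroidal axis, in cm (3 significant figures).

Split into non-overlapping primitives; take the origin at the lower-left of the bounding box.
Outer rectangle: 23 × 24, A = 552 cm², x = 11.5 cm, Ī = 24 334 cm⁴.
Inner void (subtracted): 19.4 × 20.4, A = 395.76 cm², x = 11.5 cm, Ī = 12 412 cm⁴.
By symmetry the centroid is at mid-width, x̄ = 11.5 cm.
All pieces are centred on the vertical centroidal axis, so I = ΣĪ (holes subtracted) = 11 922 cm⁴.
Radius of gyration: k = √(I/A) = √(11 922 / 156.24) = 8.7352 cm.

k_y ≈ 8.74 cm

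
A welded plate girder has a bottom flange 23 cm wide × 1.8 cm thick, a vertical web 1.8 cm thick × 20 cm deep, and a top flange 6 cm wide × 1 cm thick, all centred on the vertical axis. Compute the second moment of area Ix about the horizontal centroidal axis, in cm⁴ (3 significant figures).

Ix ≈ 4980 cm⁴

Treat the section as a set of non-overlapping primitives; coordinates are from the bounding-box lower-left.
Bottom plate: 23 × 1.8, A = 41.4 cm², y = 0.9 cm, Ī = 11.178 cm⁴.
Web plate: 1.8 × 20, A = 36 cm², y = 11.8 cm, Ī = 1 200 cm⁴.
Top plate: 6 × 1, A = 6 cm², y = 22.3 cm, Ī = 0.5 cm⁴.
Centroid: ȳ = ΣA·y / ΣA = 7.1446 cm.
Transfer each piece to the horizontal centroidal axis using Ī + A·d² with d = y − 7.1446:
  bottom plate: d = -6.2446 cm → contributes +1625.6 cm⁴
  web plate: d = 4.6554 cm → contributes +1980.2 cm⁴
  top plate: d = 15.155 cm → contributes +1378.6 cm⁴
Total I = 4984.4 cm⁴.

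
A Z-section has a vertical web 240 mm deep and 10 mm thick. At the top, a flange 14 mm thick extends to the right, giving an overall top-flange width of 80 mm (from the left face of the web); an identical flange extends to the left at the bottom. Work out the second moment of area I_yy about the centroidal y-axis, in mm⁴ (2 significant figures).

I_yy ≈ 4.0 × 10⁶ mm⁴

Split into non-overlapping primitives; take the origin at the lower-left of the bounding box.
Web: 10 × 240, A = 2 400 mm², x = 75 mm, Ī = 20 000 mm⁴.
Top flange (beyond web): 70 × 14, A = 980 mm², x = 115 mm, Ī = 400 167 mm⁴.
Bottom flange (beyond web): 70 × 14, A = 980 mm², x = 35 mm, Ī = 400 167 mm⁴.
Centroid: x̄ = ΣA·x / ΣA = 75 mm.
Transfer each piece to the centroidal y-axis using Ī + A·d² with d = x − 75:
  web: d = 0 mm → contributes +20 000 mm⁴
  top flange (beyond web): d = 40 mm → contributes +1 968 167 mm⁴
  bottom flange (beyond web): d = -40 mm → contributes +1 968 167 mm⁴
Total I = 3 956 333 mm⁴.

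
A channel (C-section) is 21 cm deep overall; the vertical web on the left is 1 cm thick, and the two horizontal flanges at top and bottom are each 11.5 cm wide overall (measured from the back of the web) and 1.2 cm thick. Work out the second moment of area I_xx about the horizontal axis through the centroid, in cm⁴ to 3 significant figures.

I_xx ≈ 3240 cm⁴

Treat the section as a set of non-overlapping primitives; coordinates are from the bounding-box lower-left.
Web: 1 × 21, A = 21 cm², y = 10.5 cm, Ī = 771.75 cm⁴.
Top flange (beyond web): 10.5 × 1.2, A = 12.6 cm², y = 20.4 cm, Ī = 1.512 cm⁴.
Bottom flange (beyond web): 10.5 × 1.2, A = 12.6 cm², y = 0.6 cm, Ī = 1.512 cm⁴.
By symmetry the centroid is at mid-height, ȳ = 10.5 cm.
Transfer each piece to the horizontal axis through the centroid using Ī + A·d² with d = y − 10.5:
  web: d = 0 cm → contributes +771.75 cm⁴
  top flange (beyond web): d = 9.9 cm → contributes +1236.4 cm⁴
  bottom flange (beyond web): d = -9.9 cm → contributes +1236.4 cm⁴
Total I = 3244.6 cm⁴.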